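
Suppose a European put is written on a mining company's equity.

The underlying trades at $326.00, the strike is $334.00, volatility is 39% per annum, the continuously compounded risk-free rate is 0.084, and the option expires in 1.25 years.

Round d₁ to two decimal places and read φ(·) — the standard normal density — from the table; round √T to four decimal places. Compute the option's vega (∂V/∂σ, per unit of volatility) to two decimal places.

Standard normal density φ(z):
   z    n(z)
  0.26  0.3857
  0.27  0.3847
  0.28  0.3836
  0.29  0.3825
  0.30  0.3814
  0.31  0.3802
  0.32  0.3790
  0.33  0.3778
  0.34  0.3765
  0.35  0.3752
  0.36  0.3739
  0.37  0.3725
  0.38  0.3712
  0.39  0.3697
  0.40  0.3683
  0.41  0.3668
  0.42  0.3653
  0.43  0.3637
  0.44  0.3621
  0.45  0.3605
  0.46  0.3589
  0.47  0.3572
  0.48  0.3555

134.23

σ√T = 0.39 × 1.1180 = 0.4360
d₁ = [ln(326/334) + (0.084 + ½·0.39²)·1.25] / (σ√T) = (-0.0242 + 0.2001) / 0.4360 = 0.4032 → 0.40
√T = √1.25 = 1.1180
φ(d₁) = φ(0.40) = 0.3683
vega = S·φ(d₁)·√T = 326·0.3683·1.1180 = 134.2336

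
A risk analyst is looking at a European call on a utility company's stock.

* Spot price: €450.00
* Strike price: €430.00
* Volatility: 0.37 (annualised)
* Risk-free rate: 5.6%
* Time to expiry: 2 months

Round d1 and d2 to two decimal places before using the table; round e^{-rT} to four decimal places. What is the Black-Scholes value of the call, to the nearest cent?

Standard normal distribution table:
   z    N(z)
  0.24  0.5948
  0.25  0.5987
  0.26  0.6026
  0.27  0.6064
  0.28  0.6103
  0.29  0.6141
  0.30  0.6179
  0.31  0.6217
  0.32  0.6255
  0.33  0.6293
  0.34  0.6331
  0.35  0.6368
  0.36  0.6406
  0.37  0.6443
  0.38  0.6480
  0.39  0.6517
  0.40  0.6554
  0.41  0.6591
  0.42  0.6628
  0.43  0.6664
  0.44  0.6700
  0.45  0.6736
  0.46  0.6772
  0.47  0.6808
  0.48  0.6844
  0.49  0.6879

€39.89

σ√T = 0.37·√0.1667 = 0.1511
d₁ = [ln(450/430) + (0.056 + 0.37²/2)·0.1667] / 0.1511 = [0.0455 + 0.0207] / 0.1511 = 0.4383 ⇒ 0.44
d₂ = d₁ − σ√T = 0.4383 − 0.1511 = 0.2872 ⇒ 0.29
e^(−rT) = e^(−0.056·0.1667) = 0.9907
C = 450·N(0.44) − 430·0.9907·N(0.29) = 450·0.6700 − 430·0.9907·0.6141 = 301.5000 − 261.6072 = 39.8928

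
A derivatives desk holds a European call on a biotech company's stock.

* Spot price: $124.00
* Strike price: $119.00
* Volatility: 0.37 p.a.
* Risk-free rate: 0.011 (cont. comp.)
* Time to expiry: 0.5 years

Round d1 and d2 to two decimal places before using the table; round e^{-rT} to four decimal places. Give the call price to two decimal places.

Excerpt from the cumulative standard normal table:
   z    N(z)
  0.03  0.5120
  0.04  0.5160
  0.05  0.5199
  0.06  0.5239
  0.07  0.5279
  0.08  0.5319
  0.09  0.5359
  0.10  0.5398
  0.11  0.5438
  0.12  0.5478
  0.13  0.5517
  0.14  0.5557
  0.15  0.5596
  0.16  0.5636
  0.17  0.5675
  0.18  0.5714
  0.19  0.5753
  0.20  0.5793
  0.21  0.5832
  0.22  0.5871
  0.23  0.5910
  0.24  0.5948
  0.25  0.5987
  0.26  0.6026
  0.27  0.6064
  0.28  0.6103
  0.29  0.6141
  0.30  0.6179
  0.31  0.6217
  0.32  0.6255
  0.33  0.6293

T = 0.5;  σ√T = 0.2616
d₁ = [ln(124/119) + (0.011 + ½·0.37²)·0.5] / (σ√T) = (0.0412 + 0.0397) / 0.2616 = 0.3092 which rounds to 0.31
d₂ = 0.3092 − 0.2616 = 0.0475 which rounds to 0.05
e^(−rT) = e^(−0.011·0.5) = 0.9945
C = 124·N(0.31) − 119·0.9945·N(0.05) = 124·0.6217 − 119·0.9945·0.5199 = 77.0908 − 61.5278 = 15.5630

$15.56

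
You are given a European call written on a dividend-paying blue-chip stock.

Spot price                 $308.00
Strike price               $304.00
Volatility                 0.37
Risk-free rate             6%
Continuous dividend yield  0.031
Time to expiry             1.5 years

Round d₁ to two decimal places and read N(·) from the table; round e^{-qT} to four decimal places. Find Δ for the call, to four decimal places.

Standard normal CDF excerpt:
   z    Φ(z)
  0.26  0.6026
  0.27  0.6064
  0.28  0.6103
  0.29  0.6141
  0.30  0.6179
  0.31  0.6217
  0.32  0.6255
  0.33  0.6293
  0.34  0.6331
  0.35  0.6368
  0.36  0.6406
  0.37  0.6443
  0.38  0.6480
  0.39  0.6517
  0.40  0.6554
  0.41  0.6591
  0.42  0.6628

0.6079

σ√T = 0.37 × 1.2247 = 0.4532
d₁ = [ln(308/304) + (0.06 − 0.031 + ½·0.37²)·1.5] / (σ√T) = (0.0131 + 0.1462) / 0.4532 = 0.3514 which rounds to 0.35
N(d₁) = N(0.35) = 0.6368
Δ_call = e^(−qT)·N(d₁) = 0.9546·0.6368 = 0.6079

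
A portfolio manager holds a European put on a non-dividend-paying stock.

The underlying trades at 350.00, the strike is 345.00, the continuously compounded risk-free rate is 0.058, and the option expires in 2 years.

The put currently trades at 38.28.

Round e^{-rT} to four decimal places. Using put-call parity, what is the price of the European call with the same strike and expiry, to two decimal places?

81.06

exp(−rT) = exp(−0.058·2) = 0.8905
Put-call parity: C − P = S − K·e^(−rT) = 350 − 345·0.8905 = 350 − 307.2225 = 42.7775
C = P + (C − P) = 38.28 + (42.7775) = 81.0575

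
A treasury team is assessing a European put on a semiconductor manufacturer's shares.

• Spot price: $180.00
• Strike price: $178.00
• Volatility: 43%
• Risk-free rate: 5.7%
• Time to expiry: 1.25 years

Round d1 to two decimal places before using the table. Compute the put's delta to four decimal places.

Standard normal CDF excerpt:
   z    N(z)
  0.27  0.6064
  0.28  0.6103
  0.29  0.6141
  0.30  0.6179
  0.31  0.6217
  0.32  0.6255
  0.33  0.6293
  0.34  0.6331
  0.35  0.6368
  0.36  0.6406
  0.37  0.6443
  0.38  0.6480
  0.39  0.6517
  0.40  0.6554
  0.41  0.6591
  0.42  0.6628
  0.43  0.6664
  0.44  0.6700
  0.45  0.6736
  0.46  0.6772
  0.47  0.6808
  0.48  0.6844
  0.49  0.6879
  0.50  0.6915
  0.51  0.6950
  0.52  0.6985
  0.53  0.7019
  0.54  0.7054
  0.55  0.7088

T = 1.25;  σ√T = 0.4808
d₁ = [ln(180/178) + (0.057 + 0.43²/2)·1.25] / 0.4808 = [0.0112 + 0.1868] / 0.4808 = 0.4118 ≈ 0.41
N(d₁) = N(0.41) = 0.6591
Δ_put = N(d₁) − 1 = 0.6591 − 1 = -0.3409

-0.3409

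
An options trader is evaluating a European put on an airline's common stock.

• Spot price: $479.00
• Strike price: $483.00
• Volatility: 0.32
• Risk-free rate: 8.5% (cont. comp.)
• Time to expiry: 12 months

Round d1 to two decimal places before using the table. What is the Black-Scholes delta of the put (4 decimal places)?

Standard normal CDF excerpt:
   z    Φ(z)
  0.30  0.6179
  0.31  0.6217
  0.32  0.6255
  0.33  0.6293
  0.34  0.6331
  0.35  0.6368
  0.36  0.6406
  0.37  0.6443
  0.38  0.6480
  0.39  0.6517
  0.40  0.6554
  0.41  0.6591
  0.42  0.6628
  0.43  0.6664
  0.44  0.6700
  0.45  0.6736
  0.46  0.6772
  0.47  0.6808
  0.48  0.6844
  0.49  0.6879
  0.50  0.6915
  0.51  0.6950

-0.3446

T = 1;  σ√T = 0.3200
d₁ = [ln(479/483) + (0.085 + ½·0.32²)·1] / (σ√T) = (-0.0083 + 0.1362) / 0.3200 = 0.3996 ≈ 0.40
N(d₁) = N(0.40) = 0.6554
Δ_put = N(d₁) − 1 = 0.6554 − 1 = -0.3446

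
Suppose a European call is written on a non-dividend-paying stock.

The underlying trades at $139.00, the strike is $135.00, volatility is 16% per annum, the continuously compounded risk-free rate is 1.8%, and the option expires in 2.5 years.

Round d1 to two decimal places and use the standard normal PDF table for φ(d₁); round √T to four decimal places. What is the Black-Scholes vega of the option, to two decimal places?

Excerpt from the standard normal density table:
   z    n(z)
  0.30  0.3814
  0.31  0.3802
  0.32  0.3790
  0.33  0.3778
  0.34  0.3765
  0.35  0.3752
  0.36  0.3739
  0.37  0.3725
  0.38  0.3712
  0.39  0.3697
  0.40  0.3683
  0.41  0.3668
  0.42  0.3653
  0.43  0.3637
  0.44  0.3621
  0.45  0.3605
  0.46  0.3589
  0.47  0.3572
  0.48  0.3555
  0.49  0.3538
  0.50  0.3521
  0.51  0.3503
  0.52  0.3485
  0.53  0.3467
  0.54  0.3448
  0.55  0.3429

80.28

T = 2.5;  σ√T = 0.2530
d₁ = [ln(139/135) + (0.018 + 0.16²/2)·2.5] / 0.2530 = [0.0292 + 0.0770] / 0.2530 = 0.4198 → 0.42
√T = √2.5 = 1.5811
φ(d₁) = φ(0.42) = 0.3653
vega = S·φ(d₁)·√T = 139·0.3653·1.5811 = 80.2830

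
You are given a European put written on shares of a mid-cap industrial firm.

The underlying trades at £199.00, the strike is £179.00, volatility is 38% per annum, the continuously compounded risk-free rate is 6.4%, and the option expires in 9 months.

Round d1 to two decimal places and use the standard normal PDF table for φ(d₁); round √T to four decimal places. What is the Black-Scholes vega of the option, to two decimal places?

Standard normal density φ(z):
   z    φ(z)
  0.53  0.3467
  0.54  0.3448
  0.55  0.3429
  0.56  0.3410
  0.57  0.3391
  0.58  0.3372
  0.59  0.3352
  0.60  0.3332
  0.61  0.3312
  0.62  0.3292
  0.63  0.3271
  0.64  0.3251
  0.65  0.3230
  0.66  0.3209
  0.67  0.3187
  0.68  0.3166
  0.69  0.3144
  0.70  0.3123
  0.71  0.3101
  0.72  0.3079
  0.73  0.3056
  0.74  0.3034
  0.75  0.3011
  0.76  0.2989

56.37

σ√T = 0.38 × 0.8660 = 0.3291
d₁ = [ln(199/179) + (0.064 + 0.38²/2)·0.75] / 0.3291 = [0.1059 + 0.1021] / 0.3291 = 0.6323 ≈ 0.63
√T = √0.75 = 0.8660
φ(d₁) = φ(0.63) = 0.3271
vega = S·φ(d₁)·√T = 199·0.3271·0.8660 = 56.3705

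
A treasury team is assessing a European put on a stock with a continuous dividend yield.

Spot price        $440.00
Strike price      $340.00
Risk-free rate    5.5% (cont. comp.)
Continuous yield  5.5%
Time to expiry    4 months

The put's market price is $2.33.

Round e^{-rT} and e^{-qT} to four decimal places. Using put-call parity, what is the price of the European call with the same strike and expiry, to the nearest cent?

$100.51

e^(−qT) = e^(−0.055·0.3333) = 0.9818;  e^(−rT) = e^(−0.055·0.3333) = 0.9818
Put-call parity: C − P = S·e^(−qT) − K·e^(−rT) = 440·0.9818 − 340·0.9818 = 431.9920 − 333.8120 = 98.1800
C = P + (C − P) = 2.33 + (98.1800) = 100.5100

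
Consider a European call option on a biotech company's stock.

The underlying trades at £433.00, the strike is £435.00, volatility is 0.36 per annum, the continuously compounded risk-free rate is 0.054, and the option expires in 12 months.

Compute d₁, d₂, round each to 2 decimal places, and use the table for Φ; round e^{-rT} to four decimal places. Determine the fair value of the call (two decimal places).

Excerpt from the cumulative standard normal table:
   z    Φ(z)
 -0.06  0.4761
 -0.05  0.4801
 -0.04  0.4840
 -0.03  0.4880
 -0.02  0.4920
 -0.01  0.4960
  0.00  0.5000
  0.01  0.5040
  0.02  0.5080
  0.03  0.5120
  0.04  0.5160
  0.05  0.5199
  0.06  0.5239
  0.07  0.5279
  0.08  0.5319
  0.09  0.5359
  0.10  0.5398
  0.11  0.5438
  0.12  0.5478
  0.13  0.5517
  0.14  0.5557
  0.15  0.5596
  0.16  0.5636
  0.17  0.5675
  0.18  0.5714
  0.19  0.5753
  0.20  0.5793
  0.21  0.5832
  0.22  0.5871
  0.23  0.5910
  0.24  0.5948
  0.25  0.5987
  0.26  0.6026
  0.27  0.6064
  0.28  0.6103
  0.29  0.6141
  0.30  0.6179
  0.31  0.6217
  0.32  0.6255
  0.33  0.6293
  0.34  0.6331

σ√T = 0.36 × 1.0000 = 0.3600
d₁ = [ln(433/435) + (0.054 + 0.36²/2)·1] / 0.3600 = [-0.0046 + 0.1188] / 0.3600 = 0.3172 which rounds to 0.32
d₂ = d₁ − σ√T = 0.3172 − 0.3600 = -0.0428 which rounds to -0.04
e^(−rT) = e^(−0.054·1) = 0.9474
N(d₁) = N(0.32) = 0.6255;  N(d₂) = N(-0.04) = 0.4840
C = 433·0.6255 − 435·0.9474·0.4840 = 270.8415 − 199.4656 = 71.3759

£71.38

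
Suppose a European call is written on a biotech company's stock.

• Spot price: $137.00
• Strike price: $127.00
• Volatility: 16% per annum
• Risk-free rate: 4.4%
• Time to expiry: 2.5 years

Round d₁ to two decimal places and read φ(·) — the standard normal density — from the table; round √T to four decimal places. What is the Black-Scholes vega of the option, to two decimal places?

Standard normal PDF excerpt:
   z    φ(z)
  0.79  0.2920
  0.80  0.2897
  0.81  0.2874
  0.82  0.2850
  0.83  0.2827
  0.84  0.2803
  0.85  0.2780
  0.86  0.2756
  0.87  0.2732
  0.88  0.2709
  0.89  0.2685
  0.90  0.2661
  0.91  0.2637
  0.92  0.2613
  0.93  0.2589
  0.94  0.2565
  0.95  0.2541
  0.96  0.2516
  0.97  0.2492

59.70

σ√T = 0.16 × 1.5811 = 0.2530
d₁ = [ln(137/127) + (0.044 + 0.16²/2)·2.5] / 0.2530 = [0.0758 + 0.1420] / 0.2530 = 0.8609 ⇒ 0.86
√T = √2.5 = 1.5811
φ(d₁) = φ(0.86) = 0.2756
vega = S·φ(d₁)·√T = 137·0.2756·1.5811 = 59.6979
(The put has the same vega.)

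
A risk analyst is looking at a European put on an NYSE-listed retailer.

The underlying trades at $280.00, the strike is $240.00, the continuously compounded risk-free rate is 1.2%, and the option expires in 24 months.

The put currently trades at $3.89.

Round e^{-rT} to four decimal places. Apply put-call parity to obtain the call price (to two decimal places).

$49.58

e^(−rT) = e^(−0.012·2) = 0.9763
Put-call parity: C − P = S − K·e^(−rT) = 280 − 240·0.9763 = 280 − 234.3120 = 45.6880
C = P + (C − P) = 3.89 + (45.6880) = 49.5780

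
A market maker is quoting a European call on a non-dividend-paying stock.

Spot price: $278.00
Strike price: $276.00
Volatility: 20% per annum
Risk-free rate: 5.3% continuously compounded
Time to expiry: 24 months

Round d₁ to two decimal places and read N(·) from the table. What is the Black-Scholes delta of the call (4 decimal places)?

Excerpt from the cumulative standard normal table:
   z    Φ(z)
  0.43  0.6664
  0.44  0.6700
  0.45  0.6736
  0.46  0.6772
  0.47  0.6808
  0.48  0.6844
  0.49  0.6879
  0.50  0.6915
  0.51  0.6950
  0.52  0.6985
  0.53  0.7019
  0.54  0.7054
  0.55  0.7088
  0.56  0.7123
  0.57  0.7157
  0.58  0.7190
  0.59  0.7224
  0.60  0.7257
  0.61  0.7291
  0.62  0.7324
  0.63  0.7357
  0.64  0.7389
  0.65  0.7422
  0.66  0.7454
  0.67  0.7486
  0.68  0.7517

σ√T = 0.2·√2 = 0.2828
d₁ = [ln(278/276) + (0.053 + 0.2²/2)·2] / 0.2828 = [0.0072 + 0.1460] / 0.2828 = 0.5417 which rounds to 0.54
N(d₁) = N(0.54) = 0.7054
Δ_call = N(d₁) = 0.7054

0.7054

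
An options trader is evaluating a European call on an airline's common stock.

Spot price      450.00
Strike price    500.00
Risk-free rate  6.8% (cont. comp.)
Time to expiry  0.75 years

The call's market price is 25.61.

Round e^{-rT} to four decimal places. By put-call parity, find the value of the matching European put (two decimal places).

50.76

exp(−rT) = exp(−0.068·0.75) = 0.9503
Put-call parity: C − P = S − K·e^(−rT) = 450 − 500·0.9503 = 450 − 475.1500 = -25.1500
P = C − (C − P) = 25.61 − (-25.1500) = 50.7600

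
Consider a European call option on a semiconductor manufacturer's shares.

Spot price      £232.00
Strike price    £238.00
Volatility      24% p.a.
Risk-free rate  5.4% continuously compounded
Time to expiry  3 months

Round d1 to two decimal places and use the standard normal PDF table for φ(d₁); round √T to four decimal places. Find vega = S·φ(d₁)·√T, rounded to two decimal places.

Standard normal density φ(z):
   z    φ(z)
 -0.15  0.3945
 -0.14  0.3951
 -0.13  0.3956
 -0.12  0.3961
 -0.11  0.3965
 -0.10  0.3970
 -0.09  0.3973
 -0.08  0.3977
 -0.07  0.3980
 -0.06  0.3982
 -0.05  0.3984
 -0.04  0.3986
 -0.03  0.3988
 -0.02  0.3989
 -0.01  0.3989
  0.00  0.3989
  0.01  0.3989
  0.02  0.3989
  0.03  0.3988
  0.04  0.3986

T = 0.25;  σ√T = 0.1200
d₁ = [ln(232/238) + (0.054 + 0.24²/2)·0.25] / 0.1200 = [-0.0255 + 0.0207] / 0.1200 = -0.0403 which rounds to -0.04
√T = √0.25 = 0.5000
φ(d₁) = φ(-0.04) = 0.3986
vega = S·φ(d₁)·√T = 232·0.3986·0.5000 = 46.2376

46.24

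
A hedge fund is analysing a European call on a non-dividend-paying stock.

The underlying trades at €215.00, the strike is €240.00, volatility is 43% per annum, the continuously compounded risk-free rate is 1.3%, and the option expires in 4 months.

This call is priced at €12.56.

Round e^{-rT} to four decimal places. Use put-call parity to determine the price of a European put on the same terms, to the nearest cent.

exp(−rT) = exp(−0.013·0.3333) = 0.9957
Put-call parity: C − P = S − K·e^(−rT) = 215 − 240·0.9957 = 215 − 238.9680 = -23.9680
P = C − (C − P) = 12.56 − (-23.9680) = 36.5280

€36.53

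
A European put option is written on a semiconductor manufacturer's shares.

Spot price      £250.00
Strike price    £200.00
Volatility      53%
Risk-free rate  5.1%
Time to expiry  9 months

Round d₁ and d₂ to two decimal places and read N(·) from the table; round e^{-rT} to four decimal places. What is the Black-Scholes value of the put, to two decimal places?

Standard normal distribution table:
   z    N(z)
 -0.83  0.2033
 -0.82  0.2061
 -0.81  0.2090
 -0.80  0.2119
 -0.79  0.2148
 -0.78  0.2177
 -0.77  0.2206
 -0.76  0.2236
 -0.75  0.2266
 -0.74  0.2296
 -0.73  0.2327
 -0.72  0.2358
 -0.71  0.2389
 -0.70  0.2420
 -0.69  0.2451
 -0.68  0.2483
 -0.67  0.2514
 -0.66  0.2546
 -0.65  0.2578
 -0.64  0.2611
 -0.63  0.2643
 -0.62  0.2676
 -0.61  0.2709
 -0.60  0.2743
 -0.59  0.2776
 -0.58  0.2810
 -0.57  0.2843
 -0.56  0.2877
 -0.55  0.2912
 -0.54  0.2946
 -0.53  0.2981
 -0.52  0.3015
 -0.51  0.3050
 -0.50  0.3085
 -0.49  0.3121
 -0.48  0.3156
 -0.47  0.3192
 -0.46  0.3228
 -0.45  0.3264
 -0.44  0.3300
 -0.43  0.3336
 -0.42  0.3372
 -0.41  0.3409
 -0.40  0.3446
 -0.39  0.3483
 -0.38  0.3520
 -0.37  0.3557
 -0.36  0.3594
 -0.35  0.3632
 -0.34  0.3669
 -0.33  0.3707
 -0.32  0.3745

σ√T = 0.53·√0.75 = 0.4590
ln(S/K) + (r + σ²/2)T = ln(250/200) + (0.051 + 0.53²/2)·0.75 = 0.2231 + 0.1436 = 0.3667
d₁ = 0.3667 / 0.4590 = 0.7990 → 0.80
d₂ = d₁ − σ√T = 0.7990 − 0.4590 = 0.3400 → 0.34
e^(−rT) = e^(−0.051·0.75) = 0.9625
N(−d₂) = N(-0.34) = 0.3669;  N(−d₁) = N(-0.80) = 0.2119
P = 200·0.9625·0.3669 − 250·0.2119 = 70.6282 − 52.9750 = 17.6532

£17.65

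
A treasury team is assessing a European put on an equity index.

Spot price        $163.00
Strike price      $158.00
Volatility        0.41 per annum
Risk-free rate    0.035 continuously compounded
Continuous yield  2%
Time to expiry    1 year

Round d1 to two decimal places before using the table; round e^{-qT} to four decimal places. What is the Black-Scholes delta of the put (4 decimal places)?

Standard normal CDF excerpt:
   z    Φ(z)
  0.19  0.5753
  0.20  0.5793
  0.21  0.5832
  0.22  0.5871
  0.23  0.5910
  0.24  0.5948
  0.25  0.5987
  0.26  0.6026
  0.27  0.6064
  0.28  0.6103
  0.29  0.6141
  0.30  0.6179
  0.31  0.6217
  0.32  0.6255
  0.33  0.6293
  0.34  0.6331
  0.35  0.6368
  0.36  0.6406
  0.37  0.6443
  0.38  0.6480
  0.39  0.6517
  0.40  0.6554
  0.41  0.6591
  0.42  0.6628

σ√T = 0.41·√1 = 0.4100
d₁ = [ln(163/158) + (0.035 − 0.02 + 0.41²/2)·1] / 0.4100 = [0.0312 + 0.0990] / 0.4100 = 0.3176 ⇒ 0.32
N(d₁) = N(0.32) = 0.6255
Δ_put = e^(−qT)·(N(d₁) − 1) = 0.9802·(0.6255 − 1) = -0.3671

-0.3671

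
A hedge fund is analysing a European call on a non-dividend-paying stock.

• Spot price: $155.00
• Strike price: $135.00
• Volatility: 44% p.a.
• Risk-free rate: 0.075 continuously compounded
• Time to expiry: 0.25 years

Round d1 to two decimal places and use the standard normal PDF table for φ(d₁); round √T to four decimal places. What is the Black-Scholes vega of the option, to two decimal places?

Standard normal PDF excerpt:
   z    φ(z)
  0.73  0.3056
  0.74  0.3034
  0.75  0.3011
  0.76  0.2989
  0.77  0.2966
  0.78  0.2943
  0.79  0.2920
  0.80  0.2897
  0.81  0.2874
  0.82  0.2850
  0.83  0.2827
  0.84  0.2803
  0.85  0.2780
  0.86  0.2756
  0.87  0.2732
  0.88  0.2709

σ√T = 0.44·√0.25 = 0.2200
d₁ = [ln(155/135) + (0.075 + ½·0.44²)·0.25] / (σ√T) = (0.1382 + 0.0430) / 0.2200 = 0.8232 → 0.82
√T = √0.25 = 0.5000
φ(d₁) = φ(0.82) = 0.2850
vega = S·φ(d₁)·√T = 155·0.2850·0.5000 = 22.0875

22.09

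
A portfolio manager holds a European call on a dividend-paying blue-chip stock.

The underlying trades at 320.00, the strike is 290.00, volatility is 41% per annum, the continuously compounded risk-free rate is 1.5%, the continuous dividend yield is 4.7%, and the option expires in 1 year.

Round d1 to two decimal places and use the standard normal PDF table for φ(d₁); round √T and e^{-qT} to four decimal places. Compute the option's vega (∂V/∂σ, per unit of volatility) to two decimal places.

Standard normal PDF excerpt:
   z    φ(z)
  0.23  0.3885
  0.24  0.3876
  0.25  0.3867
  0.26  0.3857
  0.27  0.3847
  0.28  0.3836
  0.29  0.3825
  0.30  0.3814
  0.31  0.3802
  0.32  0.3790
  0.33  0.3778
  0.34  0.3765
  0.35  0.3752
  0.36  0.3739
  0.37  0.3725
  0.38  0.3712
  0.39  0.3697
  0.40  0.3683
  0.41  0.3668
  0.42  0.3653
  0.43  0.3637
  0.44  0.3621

113.73

T = 1;  σ√T = 0.4100
ln(S/K) + (r − q + σ²/2)T = ln(320/290) + (0.015 − 0.047 + 0.41²/2)·1 = 0.0984 + 0.0520 = 0.1505
d₁ = 0.1505 / 0.4100 = 0.3670 ≈ 0.37
√T = √1 = 1.0000
φ(d₁) = φ(0.37) = 0.3725
exp(−qT) = exp(−0.047·1) = 0.9541
vega = S·exp(−qT)·φ(d₁)·√T = 320·0.9541·0.3725·1.0000 = 113.7287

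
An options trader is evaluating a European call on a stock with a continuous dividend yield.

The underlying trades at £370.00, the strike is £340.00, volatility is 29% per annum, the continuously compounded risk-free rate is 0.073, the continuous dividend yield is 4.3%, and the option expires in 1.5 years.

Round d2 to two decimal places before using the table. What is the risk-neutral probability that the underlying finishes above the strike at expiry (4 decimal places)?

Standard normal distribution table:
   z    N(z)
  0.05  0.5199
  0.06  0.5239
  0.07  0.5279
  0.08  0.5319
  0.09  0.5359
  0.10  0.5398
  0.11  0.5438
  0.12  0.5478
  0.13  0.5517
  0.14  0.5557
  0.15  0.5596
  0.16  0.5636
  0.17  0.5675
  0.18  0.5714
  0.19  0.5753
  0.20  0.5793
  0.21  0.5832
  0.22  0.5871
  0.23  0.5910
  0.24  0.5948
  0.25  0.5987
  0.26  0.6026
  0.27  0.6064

0.5753

σ√T = 0.29 × 1.2247 = 0.3552
ln(S/K) + (r − q + σ²/2)T = ln(370/340) + (0.073 − 0.043 + 0.29²/2)·1.5 = 0.0846 + 0.1081 = 0.1926
d₁ = 0.1926 / 0.3552 = 0.5424 ⇒ 0.54
d₂ = d₁ − σ√T = 0.5424 − 0.3552 = 0.1872 ⇒ 0.19
Risk-neutral Pr[S_T > K] = N(d₂) = N(0.19) = 0.5753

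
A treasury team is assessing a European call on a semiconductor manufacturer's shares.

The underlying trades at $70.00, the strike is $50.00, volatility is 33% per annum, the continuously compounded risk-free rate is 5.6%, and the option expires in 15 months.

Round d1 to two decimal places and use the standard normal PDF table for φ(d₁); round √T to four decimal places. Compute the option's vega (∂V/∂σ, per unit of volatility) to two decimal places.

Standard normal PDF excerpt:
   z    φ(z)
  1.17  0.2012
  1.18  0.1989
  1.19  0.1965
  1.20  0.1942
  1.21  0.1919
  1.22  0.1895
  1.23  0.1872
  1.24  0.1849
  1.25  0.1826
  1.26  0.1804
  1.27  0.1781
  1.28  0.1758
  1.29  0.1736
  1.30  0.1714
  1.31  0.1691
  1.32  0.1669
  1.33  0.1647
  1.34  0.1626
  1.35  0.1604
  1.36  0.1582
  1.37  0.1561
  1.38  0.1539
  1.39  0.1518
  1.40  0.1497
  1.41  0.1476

σ√T = 0.33·√1.25 = 0.3690
d₁ = [ln(70/50) + (0.056 + 0.33²/2)·1.25] / 0.3690 = [0.3365 + 0.1381] / 0.3690 = 1.2862 which rounds to 1.29
√T = √1.25 = 1.1180
φ(d₁) = φ(1.29) = 0.1736
vega = S·φ(d₁)·√T = 70·0.1736·1.1180 = 13.5859

13.59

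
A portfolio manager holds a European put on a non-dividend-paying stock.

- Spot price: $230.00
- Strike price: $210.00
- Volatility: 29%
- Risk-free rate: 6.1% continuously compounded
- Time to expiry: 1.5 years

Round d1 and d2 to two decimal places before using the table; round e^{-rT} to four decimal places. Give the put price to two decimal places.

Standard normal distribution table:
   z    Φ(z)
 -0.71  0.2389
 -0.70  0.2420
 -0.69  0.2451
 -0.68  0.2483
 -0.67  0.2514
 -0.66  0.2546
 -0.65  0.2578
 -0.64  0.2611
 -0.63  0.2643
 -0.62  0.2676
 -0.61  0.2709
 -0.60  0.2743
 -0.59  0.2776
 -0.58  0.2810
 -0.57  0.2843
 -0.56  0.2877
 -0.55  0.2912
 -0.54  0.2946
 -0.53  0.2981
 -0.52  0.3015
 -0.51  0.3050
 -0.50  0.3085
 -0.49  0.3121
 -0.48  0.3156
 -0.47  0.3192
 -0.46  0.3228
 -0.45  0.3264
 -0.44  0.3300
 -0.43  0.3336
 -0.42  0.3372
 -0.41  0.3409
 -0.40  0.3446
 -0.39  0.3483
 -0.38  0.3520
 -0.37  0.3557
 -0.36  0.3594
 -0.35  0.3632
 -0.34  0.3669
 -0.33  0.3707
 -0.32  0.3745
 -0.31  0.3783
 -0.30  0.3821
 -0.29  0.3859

$13.94

T = 1.5;  σ√T = 0.3552
d₁ = [ln(230/210) + (0.061 + ½·0.29²)·1.5] / (σ√T) = (0.0910 + 0.1546) / 0.3552 = 0.6913 which rounds to 0.69
d₂ = 0.6913 − 0.3552 = 0.3362 which rounds to 0.34
e^(−rT) = e^(−0.061·1.5) = 0.9126
N(−d₂) = N(-0.34) = 0.3669;  N(−d₁) = N(-0.69) = 0.2451
P = 210·0.9126·0.3669 − 230·0.2451 = 70.3149 − 56.3730 = 13.9419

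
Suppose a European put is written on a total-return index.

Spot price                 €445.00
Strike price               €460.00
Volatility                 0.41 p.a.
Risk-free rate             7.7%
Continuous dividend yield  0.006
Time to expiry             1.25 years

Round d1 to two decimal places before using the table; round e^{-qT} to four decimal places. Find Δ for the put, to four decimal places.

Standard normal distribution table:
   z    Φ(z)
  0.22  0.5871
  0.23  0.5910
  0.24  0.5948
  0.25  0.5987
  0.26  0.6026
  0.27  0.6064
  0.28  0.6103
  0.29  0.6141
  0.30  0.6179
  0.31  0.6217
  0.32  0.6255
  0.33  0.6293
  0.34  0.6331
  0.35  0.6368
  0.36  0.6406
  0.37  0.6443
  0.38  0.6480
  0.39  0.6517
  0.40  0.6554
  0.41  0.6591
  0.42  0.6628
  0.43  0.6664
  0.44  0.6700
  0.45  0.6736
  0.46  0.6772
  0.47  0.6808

σ√T = 0.41·√1.25 = 0.4584
d₁ = [ln(445/460) + (0.077 − 0.006 + 0.41²/2)·1.25] / 0.4584 = [-0.0332 + 0.1938] / 0.4584 = 0.3505 → 0.35
N(d₁) = N(0.35) = 0.6368
Δ_put = e^(−qT)·(N(d₁) − 1) = 0.9925·(0.6368 − 1) = -0.3605

-0.3605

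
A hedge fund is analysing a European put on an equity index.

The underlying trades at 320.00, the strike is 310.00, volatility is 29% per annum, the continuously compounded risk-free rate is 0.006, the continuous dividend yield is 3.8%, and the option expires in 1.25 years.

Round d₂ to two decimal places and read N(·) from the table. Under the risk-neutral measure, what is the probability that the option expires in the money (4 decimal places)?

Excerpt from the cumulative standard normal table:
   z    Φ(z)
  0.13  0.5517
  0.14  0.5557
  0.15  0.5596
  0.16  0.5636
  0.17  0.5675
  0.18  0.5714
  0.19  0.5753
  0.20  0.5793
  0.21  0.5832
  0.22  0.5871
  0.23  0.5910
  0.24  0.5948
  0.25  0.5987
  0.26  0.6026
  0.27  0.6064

σ√T = 0.29 × 1.1180 = 0.3242
d₁ = [ln(320/310) + (0.006 − 0.038 + ½·0.29²)·1.25] / (σ√T) = (0.0317 + 0.0126) / 0.3242 = 0.1367 ≈ 0.14
d₂ = 0.1367 − 0.3242 = -0.1876 ≈ -0.19
Risk-neutral Pr[S_T < K] = N(−d₂) = N(0.19) = 0.5753

0.5753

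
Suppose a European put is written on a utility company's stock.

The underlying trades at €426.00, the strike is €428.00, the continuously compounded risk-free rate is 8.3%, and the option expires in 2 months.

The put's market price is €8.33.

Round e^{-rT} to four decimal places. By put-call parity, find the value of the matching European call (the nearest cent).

exp(−rT) = exp(−0.083·0.1667) = 0.9863
Put-call parity: C − P = S − K·e^(−rT) = 426 − 428·0.9863 = 426 − 422.1364 = 3.8636
C = P + (C − P) = 8.33 + (3.8636) = 12.1936

€12.19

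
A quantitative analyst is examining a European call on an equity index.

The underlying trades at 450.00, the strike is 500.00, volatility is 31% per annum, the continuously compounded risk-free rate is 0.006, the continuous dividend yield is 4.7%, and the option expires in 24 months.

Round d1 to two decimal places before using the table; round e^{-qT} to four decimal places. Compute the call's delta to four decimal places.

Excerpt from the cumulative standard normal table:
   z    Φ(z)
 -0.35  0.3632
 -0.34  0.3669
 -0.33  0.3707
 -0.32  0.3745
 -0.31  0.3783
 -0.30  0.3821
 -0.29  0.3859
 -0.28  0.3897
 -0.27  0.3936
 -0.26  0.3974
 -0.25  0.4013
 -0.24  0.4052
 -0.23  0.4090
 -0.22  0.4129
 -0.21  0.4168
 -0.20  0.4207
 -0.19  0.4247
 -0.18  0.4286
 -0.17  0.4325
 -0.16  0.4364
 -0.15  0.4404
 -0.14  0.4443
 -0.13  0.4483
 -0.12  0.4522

T = 2;  σ√T = 0.4384
d₁ = [ln(450/500) + (0.006 − 0.047 + 0.31²/2)·2] / 0.4384 = [-0.1054 + 0.0141] / 0.4384 = -0.2082 ≈ -0.21
N(d₁) = N(-0.21) = 0.4168
Δ_call = exp(−qT)·N(d₁) = 0.9103·0.4168 = 0.3794

0.3794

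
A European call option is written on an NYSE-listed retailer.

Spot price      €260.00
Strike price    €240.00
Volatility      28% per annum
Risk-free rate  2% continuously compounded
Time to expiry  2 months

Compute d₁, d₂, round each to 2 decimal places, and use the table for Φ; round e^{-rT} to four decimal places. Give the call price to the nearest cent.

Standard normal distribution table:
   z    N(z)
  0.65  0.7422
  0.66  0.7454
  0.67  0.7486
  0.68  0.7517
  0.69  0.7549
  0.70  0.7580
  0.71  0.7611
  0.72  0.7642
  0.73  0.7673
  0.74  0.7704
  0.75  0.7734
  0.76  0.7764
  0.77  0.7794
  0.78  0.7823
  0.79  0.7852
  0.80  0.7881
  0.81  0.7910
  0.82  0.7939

€25.08

σ√T = 0.28 × 0.4082 = 0.1143
d₁ = [ln(260/240) + (0.02 + 0.28²/2)·0.1667] / 0.1143 = [0.0800 + 0.0099] / 0.1143 = 0.7865 → 0.79
d₂ = d₁ − σ√T = 0.7865 − 0.1143 = 0.6722 → 0.67
exp(−rT) = exp(−0.02·0.1667) = 0.9967
N(d₁) = N(0.79) = 0.7852;  N(d₂) = N(0.67) = 0.7486
C = 260·0.7852 − 240·0.9967·0.7486 = 204.1520 − 179.0711 = 25.0809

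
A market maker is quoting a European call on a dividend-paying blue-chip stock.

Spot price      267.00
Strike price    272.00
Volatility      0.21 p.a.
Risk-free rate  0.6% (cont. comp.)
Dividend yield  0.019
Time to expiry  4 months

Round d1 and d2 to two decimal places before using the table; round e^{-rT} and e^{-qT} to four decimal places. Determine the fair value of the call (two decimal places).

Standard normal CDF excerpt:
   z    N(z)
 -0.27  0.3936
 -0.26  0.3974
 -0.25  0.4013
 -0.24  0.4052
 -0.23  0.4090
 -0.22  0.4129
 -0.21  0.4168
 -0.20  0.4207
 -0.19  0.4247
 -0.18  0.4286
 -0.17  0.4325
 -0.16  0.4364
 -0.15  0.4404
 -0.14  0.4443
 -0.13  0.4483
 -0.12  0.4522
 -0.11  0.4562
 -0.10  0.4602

σ√T = 0.21 × 0.5774 = 0.1212
d₁ = [ln(267/272) + (0.006 − 0.019 + 0.21²/2)·0.3333] / 0.1212 = [-0.0186 + 0.0030] / 0.1212 = -0.1281 → -0.13
d₂ = d₁ − σ√T = -0.1281 − 0.1212 = -0.2494 → -0.25
exp(−qT) = exp(−0.019·0.3333) = 0.9937;  exp(−rT) = exp(−0.006·0.3333) = 0.9980
N(d₁) = N(-0.13) = 0.4483;  N(d₂) = N(-0.25) = 0.4013
C = 267·0.9937·0.4483 − 272·0.9980·0.4013 = 118.9420 − 108.9353 = 10.0067

10.01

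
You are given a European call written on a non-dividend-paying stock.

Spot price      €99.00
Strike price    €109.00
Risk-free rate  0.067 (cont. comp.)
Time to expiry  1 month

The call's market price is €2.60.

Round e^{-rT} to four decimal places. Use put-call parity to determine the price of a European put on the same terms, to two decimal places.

e^(−rT) = e^(−0.067·0.08333) = 0.9944
Put-call parity: C − P = S − K·e^(−rT) = 99 − 109·0.9944 = 99 − 108.3896 = -9.3896
P = C − (C − P) = 2.60 − (-9.3896) = 11.9896

€11.99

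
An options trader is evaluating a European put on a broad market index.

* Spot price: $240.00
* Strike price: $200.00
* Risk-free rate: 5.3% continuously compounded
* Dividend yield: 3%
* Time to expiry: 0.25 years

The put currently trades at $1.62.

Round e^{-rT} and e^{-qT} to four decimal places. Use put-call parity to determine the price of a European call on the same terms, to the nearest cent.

$42.46

exp(−qT) = exp(−0.03·0.25) = 0.9925;  exp(−rT) = exp(−0.053·0.25) = 0.9868
Put-call parity: C − P = S·e^(−qT) − K·e^(−rT) = 240·0.9925 − 200·0.9868 = 238.2000 − 197.3600 = 40.8400
C = P + (C − P) = 1.62 + (40.8400) = 42.4600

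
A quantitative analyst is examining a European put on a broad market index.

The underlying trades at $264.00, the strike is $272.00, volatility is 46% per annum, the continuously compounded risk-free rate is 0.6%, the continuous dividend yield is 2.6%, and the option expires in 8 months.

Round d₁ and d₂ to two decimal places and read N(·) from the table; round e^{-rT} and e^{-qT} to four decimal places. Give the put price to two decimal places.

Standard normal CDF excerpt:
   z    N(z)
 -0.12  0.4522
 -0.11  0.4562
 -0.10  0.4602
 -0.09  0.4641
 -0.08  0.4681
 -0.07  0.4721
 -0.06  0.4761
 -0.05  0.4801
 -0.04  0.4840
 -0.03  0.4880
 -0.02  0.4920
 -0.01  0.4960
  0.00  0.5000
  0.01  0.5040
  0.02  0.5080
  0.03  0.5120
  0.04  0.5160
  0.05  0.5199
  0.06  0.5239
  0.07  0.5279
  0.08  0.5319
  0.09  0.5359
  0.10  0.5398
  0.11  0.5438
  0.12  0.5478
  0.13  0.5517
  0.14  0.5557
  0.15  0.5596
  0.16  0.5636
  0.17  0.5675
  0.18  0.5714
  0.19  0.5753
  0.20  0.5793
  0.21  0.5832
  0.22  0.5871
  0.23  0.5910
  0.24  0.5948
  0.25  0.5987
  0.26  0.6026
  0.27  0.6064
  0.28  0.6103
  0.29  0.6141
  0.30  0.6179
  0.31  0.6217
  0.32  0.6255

σ√T = 0.46 × 0.8165 = 0.3756
ln(S/K) + (r − q + σ²/2)T = ln(264/272) + (0.006 − 0.026 + 0.46²/2)·0.6667 = -0.0299 + 0.0572 = 0.0273
d₁ = 0.0273 / 0.3756 = 0.0728 ⇒ 0.07
d₂ = d₁ − σ√T = 0.0728 − 0.3756 = -0.3028 ⇒ -0.30
e^(−qT) = e^(−0.026·0.6667) = 0.9828;  e^(−rT) = e^(−0.006·0.6667) = 0.9960
P = 272·0.9960·N(0.30) − 264·0.9828·N(-0.07) = 272·0.9960·0.6179 − 264·0.9828·0.4721 = 167.3965 − 122.4907 = 44.9058

$44.91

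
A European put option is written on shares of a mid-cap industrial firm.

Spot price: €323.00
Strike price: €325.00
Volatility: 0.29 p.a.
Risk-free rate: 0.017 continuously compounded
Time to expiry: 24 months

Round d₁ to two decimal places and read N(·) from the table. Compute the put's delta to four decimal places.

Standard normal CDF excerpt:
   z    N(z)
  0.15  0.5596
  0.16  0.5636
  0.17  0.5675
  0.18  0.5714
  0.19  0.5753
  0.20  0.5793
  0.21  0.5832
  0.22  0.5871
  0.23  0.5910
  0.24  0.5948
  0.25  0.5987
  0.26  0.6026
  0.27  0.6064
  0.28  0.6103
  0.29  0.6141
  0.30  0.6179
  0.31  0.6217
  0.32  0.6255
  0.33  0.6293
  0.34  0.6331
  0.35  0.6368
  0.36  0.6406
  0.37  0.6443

σ√T = 0.29·√2 = 0.4101
ln(S/K) + (r + σ²/2)T = ln(323/325) + (0.017 + 0.29²/2)·2 = -0.0062 + 0.1181 = 0.1119
d₁ = 0.1119 / 0.4101 = 0.2729 ≈ 0.27
N(d₁) = N(0.27) = 0.6064
Δ_put = N(d₁) − 1 = 0.6064 − 1 = -0.3936

-0.3936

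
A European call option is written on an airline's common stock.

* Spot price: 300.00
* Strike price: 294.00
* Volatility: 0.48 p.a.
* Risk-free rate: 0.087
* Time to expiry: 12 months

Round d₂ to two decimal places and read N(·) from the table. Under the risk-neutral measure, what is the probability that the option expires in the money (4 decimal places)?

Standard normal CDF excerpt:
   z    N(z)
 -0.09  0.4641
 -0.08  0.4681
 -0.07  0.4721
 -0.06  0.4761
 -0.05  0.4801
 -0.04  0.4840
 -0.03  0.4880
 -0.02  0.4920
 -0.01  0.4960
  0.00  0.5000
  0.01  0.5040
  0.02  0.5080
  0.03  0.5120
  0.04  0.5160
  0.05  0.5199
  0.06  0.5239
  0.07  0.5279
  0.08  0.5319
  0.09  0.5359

σ√T = 0.48·√1 = 0.4800
d₁ = [ln(300/294) + (0.087 + ½·0.48²)·1] / (σ√T) = (0.0202 + 0.2022) / 0.4800 = 0.4633 which rounds to 0.46
d₂ = 0.4633 − 0.4800 = -0.0167 which rounds to -0.02
Pr(exercise) under Q = N(d₂) = 0.4920

0.4920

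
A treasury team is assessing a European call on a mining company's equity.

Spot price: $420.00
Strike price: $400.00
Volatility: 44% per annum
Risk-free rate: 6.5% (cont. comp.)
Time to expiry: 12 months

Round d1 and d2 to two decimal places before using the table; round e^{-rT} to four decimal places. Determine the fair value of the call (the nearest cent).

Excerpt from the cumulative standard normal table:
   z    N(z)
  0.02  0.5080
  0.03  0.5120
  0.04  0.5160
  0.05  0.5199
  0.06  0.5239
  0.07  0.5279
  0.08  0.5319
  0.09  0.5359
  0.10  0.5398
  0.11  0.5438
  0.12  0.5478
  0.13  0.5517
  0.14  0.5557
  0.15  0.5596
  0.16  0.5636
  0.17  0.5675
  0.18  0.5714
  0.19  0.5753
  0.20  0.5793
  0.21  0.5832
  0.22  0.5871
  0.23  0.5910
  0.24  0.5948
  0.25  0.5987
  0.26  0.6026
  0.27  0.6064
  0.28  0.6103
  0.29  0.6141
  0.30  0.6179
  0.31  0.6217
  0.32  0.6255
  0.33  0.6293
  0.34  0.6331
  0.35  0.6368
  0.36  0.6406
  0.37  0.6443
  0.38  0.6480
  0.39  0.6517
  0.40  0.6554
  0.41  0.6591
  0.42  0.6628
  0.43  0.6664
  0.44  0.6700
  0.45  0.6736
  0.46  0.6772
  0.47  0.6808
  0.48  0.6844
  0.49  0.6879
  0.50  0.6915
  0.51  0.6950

σ√T = 0.44·√1 = 0.4400
d₁ = [ln(420/400) + (0.065 + 0.44²/2)·1] / 0.4400 = [0.0488 + 0.1618] / 0.4400 = 0.4786 ⇒ 0.48
d₂ = d₁ − σ√T = 0.4786 − 0.4400 = 0.0386 ⇒ 0.04
exp(−rT) = exp(−0.065·1) = 0.9371
N(d₁) = N(0.48) = 0.6844;  N(d₂) = N(0.04) = 0.5160
C = 420·0.6844 − 400·0.9371·0.5160 = 287.4480 − 193.4174 = 94.0306

$94.03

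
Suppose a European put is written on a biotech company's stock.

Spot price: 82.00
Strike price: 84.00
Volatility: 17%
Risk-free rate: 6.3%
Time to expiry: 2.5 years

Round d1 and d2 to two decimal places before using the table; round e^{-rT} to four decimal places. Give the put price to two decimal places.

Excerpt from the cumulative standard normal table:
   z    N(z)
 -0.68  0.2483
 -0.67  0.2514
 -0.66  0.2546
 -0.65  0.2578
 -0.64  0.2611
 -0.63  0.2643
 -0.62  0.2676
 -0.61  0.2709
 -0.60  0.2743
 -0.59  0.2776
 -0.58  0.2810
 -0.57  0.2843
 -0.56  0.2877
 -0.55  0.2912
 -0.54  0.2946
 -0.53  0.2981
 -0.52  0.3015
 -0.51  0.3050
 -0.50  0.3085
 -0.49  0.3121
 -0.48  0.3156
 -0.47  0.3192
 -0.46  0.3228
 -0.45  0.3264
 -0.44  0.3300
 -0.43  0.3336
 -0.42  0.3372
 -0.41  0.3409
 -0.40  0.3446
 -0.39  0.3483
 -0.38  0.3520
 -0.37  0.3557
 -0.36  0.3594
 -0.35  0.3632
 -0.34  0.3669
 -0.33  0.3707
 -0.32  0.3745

T = 2.5;  σ√T = 0.2688
ln(S/K) + (r + σ²/2)T = ln(82/84) + (0.063 + 0.17²/2)·2.5 = -0.0241 + 0.1936 = 0.1695
d₁ = 0.1695 / 0.2688 = 0.6307 ≈ 0.63
d₂ = d₁ − σ√T = 0.6307 − 0.2688 = 0.3619 ≈ 0.36
e^(−rT) = e^(−0.063·2.5) = 0.8543
P = 84·0.8543·N(-0.36) − 82·N(-0.63) = 84·0.8543·0.3594 − 82·0.2643 = 25.7910 − 21.6726 = 4.1184

4.12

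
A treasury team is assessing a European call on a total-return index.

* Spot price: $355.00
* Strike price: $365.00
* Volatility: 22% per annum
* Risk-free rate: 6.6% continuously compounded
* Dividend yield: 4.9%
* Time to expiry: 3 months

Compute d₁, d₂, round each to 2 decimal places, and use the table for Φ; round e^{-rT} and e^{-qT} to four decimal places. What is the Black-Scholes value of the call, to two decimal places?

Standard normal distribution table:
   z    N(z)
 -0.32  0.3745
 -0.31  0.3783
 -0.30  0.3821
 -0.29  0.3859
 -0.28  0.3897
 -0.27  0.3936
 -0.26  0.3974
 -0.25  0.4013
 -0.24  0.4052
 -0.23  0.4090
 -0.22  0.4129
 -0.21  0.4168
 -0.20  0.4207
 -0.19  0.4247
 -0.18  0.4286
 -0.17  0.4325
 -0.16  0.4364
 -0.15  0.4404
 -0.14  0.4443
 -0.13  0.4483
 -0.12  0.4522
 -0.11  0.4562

$11.72

σ√T = 0.22·√0.25 = 0.1100
d₁ = [ln(355/365) + (0.066 − 0.049 + 0.22²/2)·0.25] / 0.1100 = [-0.0278 + 0.0103] / 0.1100 = -0.1589 ⇒ -0.16
d₂ = d₁ − σ√T = -0.1589 − 0.1100 = -0.2689 ⇒ -0.27
e^(−qT) = e^(−0.049·0.25) = 0.9878;  e^(−rT) = e^(−0.066·0.25) = 0.9836
N(d₁) = N(-0.16) = 0.4364;  N(d₂) = N(-0.27) = 0.3936
C = 355·0.9878·0.4364 − 365·0.9836·0.3936 = 153.0320 − 141.3079 = 11.7240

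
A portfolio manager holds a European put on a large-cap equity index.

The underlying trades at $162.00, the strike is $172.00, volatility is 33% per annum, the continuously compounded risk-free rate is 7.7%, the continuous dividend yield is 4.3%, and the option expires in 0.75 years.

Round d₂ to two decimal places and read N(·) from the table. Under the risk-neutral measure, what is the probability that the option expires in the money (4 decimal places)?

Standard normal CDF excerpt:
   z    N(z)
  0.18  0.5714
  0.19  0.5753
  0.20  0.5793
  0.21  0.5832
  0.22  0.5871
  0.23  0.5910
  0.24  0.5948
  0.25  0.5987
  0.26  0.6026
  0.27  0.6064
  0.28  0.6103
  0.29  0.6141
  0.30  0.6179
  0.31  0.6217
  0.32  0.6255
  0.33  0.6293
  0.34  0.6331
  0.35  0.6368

0.6026

σ√T = 0.33 × 0.8660 = 0.2858
d₁ = [ln(162/172) + (0.077 − 0.043 + ½·0.33²)·0.75] / (σ√T) = (-0.0599 + 0.0663) / 0.2858 = 0.0225 which rounds to 0.02
d₂ = 0.0225 − 0.2858 = -0.2633 which rounds to -0.26
Risk-neutral Pr[S_T < K] = N(−d₂) = N(0.26) = 0.6026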